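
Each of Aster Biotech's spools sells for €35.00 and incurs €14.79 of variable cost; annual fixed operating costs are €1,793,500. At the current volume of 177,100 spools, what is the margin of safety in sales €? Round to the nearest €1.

Unit CM = price − variable cost = €35.00 − €14.79 = €20.21. Break-even units = €1,793,500 ÷ €20.21 = 88,743.20; break-even revenue = 88,743.20 × €35.00 = €3,106,011.88.
Current sales = 177,100 × €35.00 = €6,198,500.00.
Margin of safety = €6,198,500.00 − €3,106,011.88 = €3,092,488.

€3,092,488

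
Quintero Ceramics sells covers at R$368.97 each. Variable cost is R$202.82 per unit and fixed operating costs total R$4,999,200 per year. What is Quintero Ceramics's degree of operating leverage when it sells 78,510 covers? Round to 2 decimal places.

At 78,510 units, contribution = 78,510 × R$166.15 = R$13,044,436.50.
Operating income = contribution − fixed costs = R$13,044,436.50 − R$4,999,200 = R$8,045,236.50.
So DOL = total CM / EBIT = R$13,044,436.50 / R$8,045,236.50 = 1.6214.

1.62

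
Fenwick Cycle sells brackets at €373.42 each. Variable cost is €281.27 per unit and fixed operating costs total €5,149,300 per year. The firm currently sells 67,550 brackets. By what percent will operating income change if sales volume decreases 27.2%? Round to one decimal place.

-157.4%

Contribution at this volume is 67,550 × €92.15 = €6,224,732.50.
EBIT = €6,224,732.50 − €5,149,300 = €1,075,432.50.
So DOL = total CM / EBIT = €6,224,732.50 / €1,075,432.50 = 5.7881.
%ΔEBIT = DOL × %ΔSales = 5.7881 × -27.2% = -157.4%.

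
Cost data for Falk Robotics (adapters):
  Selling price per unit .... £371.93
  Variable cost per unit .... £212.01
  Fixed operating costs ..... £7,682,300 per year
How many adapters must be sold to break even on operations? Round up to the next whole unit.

48,039 adapters

Each unit contributes £371.93 − £212.01 = £159.92.
Break-even Q = £7,682,300 / £159.92 = 48,038.39 → 48,039 adapters.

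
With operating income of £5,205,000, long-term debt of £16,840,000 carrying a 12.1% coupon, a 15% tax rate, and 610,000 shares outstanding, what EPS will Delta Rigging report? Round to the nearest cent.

Interest = £2,037,640.00, so EBT = £5,205,000 − £2,037,640.00 = £3,167,360.00.
After tax at 15%: net income = £3,167,360.00 × 0.85 = £2,692,256.00.
Per share: £2,692,256.00 / 610,000 shares = £4.41.

£4.41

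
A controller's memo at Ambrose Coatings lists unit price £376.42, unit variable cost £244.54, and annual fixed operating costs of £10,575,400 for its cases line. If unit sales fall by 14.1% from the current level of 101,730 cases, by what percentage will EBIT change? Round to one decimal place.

Contribution at this volume is 101,730 × £131.88 = £13,416,152.40.
EBIT = £13,416,152.40 − £10,575,400 = £2,840,752.40.
So DOL = total CM / EBIT = £13,416,152.40 / £2,840,752.40 = 4.7227.
So EBIT moves 4.7227 × (-14.1%) = -66.6%.

-66.6%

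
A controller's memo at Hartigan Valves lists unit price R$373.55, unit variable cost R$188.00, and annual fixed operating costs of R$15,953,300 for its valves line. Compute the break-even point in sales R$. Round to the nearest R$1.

Contribution margin per unit = R$373.55 − R$188.00 = R$185.55, a CM ratio of R$185.55 ÷ R$373.55 = 0.4967.
Break-even revenue = fixed costs × price ÷ CM = R$15,953,300 × R$373.55 ÷ R$185.55 = R$32,117,247.

R$32,117,247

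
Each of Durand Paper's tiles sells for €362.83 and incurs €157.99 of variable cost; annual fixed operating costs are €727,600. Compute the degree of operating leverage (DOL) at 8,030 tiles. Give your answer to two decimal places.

1.79

Total contribution margin = 8,030 × €204.84 = €1,644,865.20.
Subtracting fixed costs: EBIT = €1,644,865.20 − €727,600 = €917,265.20.
Degree of operating leverage = €1,644,865.20 / €917,265.20 = 1.7932.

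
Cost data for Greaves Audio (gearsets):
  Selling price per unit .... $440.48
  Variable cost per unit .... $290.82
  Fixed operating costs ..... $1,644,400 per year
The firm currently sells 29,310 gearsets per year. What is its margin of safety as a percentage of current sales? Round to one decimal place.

62.5%

Each unit contributes $440.48 − $290.82 = $149.66. Break-even units = $1,644,400 ÷ $149.66 = 10,987.57; break-even revenue = 10,987.57 × $440.48 = $4,839,805.64.
Current sales = 29,310 × $440.48 = $12,910,468.80.
Margin of safety = ($12,910,468.80 − $4,839,805.64) ÷ $12,910,468.80 = 62.5%.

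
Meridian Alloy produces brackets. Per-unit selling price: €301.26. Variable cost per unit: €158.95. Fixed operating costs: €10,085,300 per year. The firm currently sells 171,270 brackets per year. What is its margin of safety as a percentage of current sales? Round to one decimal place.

Unit CM = price − variable cost = €301.26 − €158.95 = €142.31. Break-even units = €10,085,300 ÷ €142.31 = 70,868.53; break-even revenue = 70,868.53 × €301.26 = €21,349,852.28.
Current sales = 171,270 × €301.26 = €51,596,800.20.
Margin of safety = (€51,596,800.20 − €21,349,852.28) ÷ €51,596,800.20 = 58.6%.

58.6%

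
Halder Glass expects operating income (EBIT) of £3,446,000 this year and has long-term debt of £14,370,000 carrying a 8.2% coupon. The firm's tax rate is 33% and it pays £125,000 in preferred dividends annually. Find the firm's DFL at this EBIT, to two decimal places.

1.66

Interest = £1,178,340.00.
Pre-tax preferred-dividend burden = £125,000 ÷ (1 − 0.33) = £186,567.16.
DFL = EBIT ÷ [EBIT − I − D_p/(1−t)] = £3,446,000 ÷ [£3,446,000 − £1,178,340.00 − £186,567.16] = £3,446,000 ÷ £2,081,092.84 = 1.6559.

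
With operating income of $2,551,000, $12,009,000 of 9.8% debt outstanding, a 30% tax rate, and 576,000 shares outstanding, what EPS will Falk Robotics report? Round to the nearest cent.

$1.67

Interest = $1,176,882.00, so EBT = $2,551,000 − $1,176,882.00 = $1,374,118.00.
Net income = $1,374,118.00 × (1 − 0.30) = $961,882.60.
EPS = $961,882.60 ÷ 576,000 = $1.67.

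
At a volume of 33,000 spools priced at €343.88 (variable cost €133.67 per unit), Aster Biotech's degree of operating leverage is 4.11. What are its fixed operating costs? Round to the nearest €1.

€5,249,112

Contribution at this volume is 33,000 × €210.21 = €6,936,930.00.
Since DOL = CM ÷ EBIT, EBIT = €6,936,930.00 ÷ 4.11 = €1,687,817.52.
Fixed costs = CM − EBIT = €6,936,930.00 − €1,687,817.52 = €5,249,112.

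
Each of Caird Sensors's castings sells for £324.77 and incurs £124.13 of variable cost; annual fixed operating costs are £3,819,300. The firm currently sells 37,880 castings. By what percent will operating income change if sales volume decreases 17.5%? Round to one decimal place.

-35.2%

At 37,880 units, contribution = 37,880 × £200.64 = £7,600,243.20.
Operating income = contribution − fixed costs = £7,600,243.20 − £3,819,300 = £3,780,943.20.
So DOL = total CM / EBIT = £7,600,243.20 / £3,780,943.20 = 2.0101.
So EBIT moves 2.0101 × (-17.5%) = -35.2%.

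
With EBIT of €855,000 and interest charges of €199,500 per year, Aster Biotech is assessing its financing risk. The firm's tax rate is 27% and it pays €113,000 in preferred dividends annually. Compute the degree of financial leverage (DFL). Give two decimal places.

Interest = €199,500.00.
Pre-tax preferred-dividend burden = €113,000 ÷ (1 − 0.27) = €154,794.52.
DFL = EBIT ÷ [EBIT − I − D_p/(1−t)] = €855,000 ÷ [€855,000 − €199,500.00 − €154,794.52] = €855,000 ÷ €500,705.48 = 1.7076.

1.71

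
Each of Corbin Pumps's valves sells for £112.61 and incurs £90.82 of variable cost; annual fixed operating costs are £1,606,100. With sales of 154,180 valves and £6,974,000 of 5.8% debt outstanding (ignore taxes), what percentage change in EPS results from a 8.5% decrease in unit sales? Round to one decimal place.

-21.2%

Contribution at this volume is 154,180 × £21.79 = £3,359,582.20.
EBIT = £3,359,582.20 − £1,606,100 = £1,753,482.20.
Interest = £404,492.00, so EBIT − I = £1,348,990.20.
Degree of combined leverage = contribution ÷ (EBIT − I) = £3,359,582.20 ÷ £1,348,990.20 = 2.4904.
%ΔEPS = DCL × %ΔSales = 2.4904 × -8.5% = -21.2%.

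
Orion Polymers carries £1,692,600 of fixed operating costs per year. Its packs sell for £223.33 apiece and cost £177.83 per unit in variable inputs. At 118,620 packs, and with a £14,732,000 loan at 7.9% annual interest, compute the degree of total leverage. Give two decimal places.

Total contribution margin = 118,620 × £45.50 = £5,397,210.00.
EBIT = £5,397,210.00 − £1,692,600 = £3,704,610.00. Interest = £1,163,828.00.
DOL = £5,397,210.00 ÷ £3,704,610.00 = 1.4569; DFL = £3,704,610.00 ÷ £2,540,782.00 = 1.4581.
Combined leverage = 1.4569 × 1.4581 = 2.1243.

2.12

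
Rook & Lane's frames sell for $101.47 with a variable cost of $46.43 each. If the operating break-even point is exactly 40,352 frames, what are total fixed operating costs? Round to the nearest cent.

Each unit contributes $101.47 − $46.43 = $55.04.
Fixed costs = break-even units × CM = 40,352 × $55.04 = $2,220,974.08.

$2,220,974.08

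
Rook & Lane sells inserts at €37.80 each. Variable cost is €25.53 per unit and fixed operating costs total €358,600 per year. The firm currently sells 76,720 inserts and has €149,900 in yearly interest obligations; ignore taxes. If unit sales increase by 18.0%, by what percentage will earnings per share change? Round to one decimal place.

At 76,720 units, contribution = 76,720 × €12.27 = €941,354.40.
EBIT = €941,354.40 − €358,600 = €582,754.40.
After interest of €149,900.00, pre-tax earnings = €432,854.40.
Degree of combined leverage = contribution ÷ (EBIT − I) = €941,354.40 ÷ €432,854.40 = 2.1748.
%ΔEPS = DCL × %ΔSales = 2.1748 × +18.0% = +39.1%.

+39.1%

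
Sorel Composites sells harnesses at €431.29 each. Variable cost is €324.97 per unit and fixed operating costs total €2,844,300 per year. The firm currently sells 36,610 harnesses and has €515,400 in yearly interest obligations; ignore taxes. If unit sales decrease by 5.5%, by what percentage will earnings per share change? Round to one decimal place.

At 36,610 units, contribution = 36,610 × €106.32 = €3,892,375.20.
Operating income = contribution − fixed costs = €3,892,375.20 − €2,844,300 = €1,048,075.20.
Interest = €515,400.00, so EBIT − I = €532,675.20.
DCL = total CM / (EBIT − I) = €3,892,375.20 / €532,675.20 = 7.3072.
%ΔEPS = DCL × %ΔSales = 7.3072 × -5.5% = -40.2%.

-40.2%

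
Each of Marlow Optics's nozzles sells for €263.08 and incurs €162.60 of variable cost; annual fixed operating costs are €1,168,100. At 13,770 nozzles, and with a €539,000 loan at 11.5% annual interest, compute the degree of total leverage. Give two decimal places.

9.01

Contribution at this volume is 13,770 × €100.48 = €1,383,609.60.
Subtracting fixed costs: EBIT = €1,383,609.60 − €1,168,100 = €215,509.60. Interest = €61,985.00, so EBIT − I = €153,524.60.
Degree of total leverage = total CM / (EBIT − interest) = €1,383,609.60 / €153,524.60 = 9.0123.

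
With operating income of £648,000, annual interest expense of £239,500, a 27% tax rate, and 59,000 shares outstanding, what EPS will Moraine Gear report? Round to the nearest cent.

Interest = £239,500.00, so EBT = £648,000 − £239,500.00 = £408,500.00.
After tax at 27%: net income = £408,500.00 × 0.73 = £298,205.00.
Per share: £298,205.00 / 59,000 shares = £5.05.

£5.05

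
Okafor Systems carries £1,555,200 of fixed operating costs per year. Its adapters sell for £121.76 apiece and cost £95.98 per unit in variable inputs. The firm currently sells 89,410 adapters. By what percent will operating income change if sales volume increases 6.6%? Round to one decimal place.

Total contribution margin = 89,410 × £25.78 = £2,304,989.80.
Subtracting fixed costs: EBIT = £2,304,989.80 − £1,555,200 = £749,789.80.
So DOL = total CM / EBIT = £2,304,989.80 / £749,789.80 = 3.0742.
So EBIT moves 3.0742 × (+6.6%) = +20.3%.

+20.3%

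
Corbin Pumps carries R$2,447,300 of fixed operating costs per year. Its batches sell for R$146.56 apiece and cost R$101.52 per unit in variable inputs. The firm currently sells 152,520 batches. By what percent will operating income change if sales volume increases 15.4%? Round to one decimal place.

Total contribution margin = 152,520 × R$45.04 = R$6,869,500.80.
EBIT = R$6,869,500.80 − R$2,447,300 = R$4,422,200.80.
DOL = contribution ÷ EBIT = R$6,869,500.80 ÷ R$4,422,200.80 = 1.5534.
So EBIT moves 1.5534 × (+15.4%) = +23.9%.

+23.9%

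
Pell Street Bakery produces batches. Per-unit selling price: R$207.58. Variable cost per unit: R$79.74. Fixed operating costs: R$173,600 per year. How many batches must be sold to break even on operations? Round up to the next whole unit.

1,358 batches

Contribution margin per unit = R$207.58 − R$79.74 = R$127.84.
Units to break even: R$173,600 ÷ R$127.84 = 1,357.95, rounded up to 1,358.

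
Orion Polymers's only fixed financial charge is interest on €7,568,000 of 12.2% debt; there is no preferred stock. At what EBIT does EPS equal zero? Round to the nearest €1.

Annual interest = 12.2% × €7,568,000 = €923,296.00.
Without preferred stock the financial break-even is simply EBIT = interest = €923,296.00.

€923,296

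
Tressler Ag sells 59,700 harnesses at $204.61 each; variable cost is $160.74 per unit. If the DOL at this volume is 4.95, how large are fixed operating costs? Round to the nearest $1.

Contribution at this volume is 59,700 × $43.87 = $2,619,039.00.
Since DOL = CM ÷ EBIT, EBIT = $2,619,039.00 ÷ 4.95 = $529,098.79.
Fixed costs = CM − EBIT = $2,619,039.00 − $529,098.79 = $2,089,940.

$2,089,940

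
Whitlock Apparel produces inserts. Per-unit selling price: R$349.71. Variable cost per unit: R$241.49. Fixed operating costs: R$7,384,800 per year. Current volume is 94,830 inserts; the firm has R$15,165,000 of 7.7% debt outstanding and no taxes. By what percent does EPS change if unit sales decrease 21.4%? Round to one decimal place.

-128.4%

Total contribution margin = 94,830 × R$108.22 = R$10,262,502.60.
EBIT = R$10,262,502.60 − R$7,384,800 = R$2,877,702.60.
Interest = R$1,167,705.00, so EBIT − I = R$1,709,997.60.
Degree of combined leverage = contribution ÷ (EBIT − I) = R$10,262,502.60 ÷ R$1,709,997.60 = 6.0015.
EPS therefore changes by 6.0015 × (-21.4%) = -128.4%.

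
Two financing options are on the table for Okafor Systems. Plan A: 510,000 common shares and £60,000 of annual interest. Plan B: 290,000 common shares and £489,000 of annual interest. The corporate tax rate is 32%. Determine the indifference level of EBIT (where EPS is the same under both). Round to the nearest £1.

At indifference, (EBIT − 60,000)(1 − t)/510,000 = (EBIT − 489,000)(1 − t)/290,000.
Cancelling (1 − t) and cross-multiplying: 290,000·(EBIT − 60,000) = 510,000·(EBIT − 489,000).
Solving, EBIT = (489,000·510,000 − 60,000·290,000) / (510,000 − 290,000) = 231,990,000,000 / 220,000 = 1,054,500.00.

£1,054,500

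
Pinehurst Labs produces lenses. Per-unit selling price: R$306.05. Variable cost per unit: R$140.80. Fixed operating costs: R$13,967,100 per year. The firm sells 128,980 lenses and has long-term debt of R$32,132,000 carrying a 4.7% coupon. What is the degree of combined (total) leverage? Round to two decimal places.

Contribution at this volume is 128,980 × R$165.25 = R$21,313,945.00.
Subtracting fixed costs: EBIT = R$21,313,945.00 − R$13,967,100 = R$7,346,845.00. Interest = R$1,510,204.00, so EBIT − I = R$5,836,641.00.
Degree of total leverage = total CM / (EBIT − interest) = R$21,313,945.00 / R$5,836,641.00 = 3.6517.

3.65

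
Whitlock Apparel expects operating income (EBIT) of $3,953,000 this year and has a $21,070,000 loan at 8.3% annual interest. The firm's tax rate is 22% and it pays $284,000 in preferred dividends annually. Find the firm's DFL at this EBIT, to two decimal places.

2.15

Interest = $1,748,810.00.
Pre-tax preferred-dividend burden = $284,000 ÷ (1 − 0.22) = $364,102.56.
DFL = EBIT ÷ [EBIT − I − D_p/(1−t)] = $3,953,000 ÷ [$3,953,000 − $1,748,810.00 − $364,102.56] = $3,953,000 ÷ $1,840,087.44 = 2.1483.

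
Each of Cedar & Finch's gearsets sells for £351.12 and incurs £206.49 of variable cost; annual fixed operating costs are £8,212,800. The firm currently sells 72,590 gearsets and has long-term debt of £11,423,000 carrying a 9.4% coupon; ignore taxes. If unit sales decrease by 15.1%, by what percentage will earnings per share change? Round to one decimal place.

Total contribution margin = 72,590 × £144.63 = £10,498,691.70.
EBIT = £10,498,691.70 − £8,212,800 = £2,285,891.70.
Interest = £1,073,762.00, so EBIT − I = £1,212,129.70.
DCL = total CM / (EBIT − I) = £10,498,691.70 / £1,212,129.70 = 8.6614.
%ΔEPS = DCL × %ΔSales = 8.6614 × -15.1% = -130.8%.

-130.8%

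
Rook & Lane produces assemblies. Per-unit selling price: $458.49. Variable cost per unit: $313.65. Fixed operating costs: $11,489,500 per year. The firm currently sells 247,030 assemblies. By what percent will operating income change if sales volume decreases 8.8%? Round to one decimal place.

-13.0%

Contribution at this volume is 247,030 × $144.84 = $35,779,825.20.
EBIT = $35,779,825.20 − $11,489,500 = $24,290,325.20.
DOL = contribution ÷ EBIT = $35,779,825.20 ÷ $24,290,325.20 = 1.4730.
%ΔEBIT = DOL × %ΔSales = 1.4730 × -8.8% = -13.0%.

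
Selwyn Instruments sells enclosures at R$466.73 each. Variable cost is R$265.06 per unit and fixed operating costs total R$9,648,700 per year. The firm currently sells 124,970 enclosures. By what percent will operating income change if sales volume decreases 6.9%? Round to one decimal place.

Total contribution margin = 124,970 × R$201.67 = R$25,202,699.90.
Subtracting fixed costs: EBIT = R$25,202,699.90 − R$9,648,700 = R$15,553,999.90.
DOL = contribution ÷ EBIT = R$25,202,699.90 ÷ R$15,553,999.90 = 1.6203.
%ΔEBIT = DOL × %ΔSales = 1.6203 × -6.9% = -11.2%.

-11.2%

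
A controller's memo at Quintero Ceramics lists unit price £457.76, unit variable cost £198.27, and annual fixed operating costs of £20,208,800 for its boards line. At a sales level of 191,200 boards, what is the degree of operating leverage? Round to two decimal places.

At 191,200 units, contribution = 191,200 × £259.49 = £49,614,488.00.
Operating income = contribution − fixed costs = £49,614,488.00 − £20,208,800 = £29,405,688.00.
So DOL = total CM / EBIT = £49,614,488.00 / £29,405,688.00 = 1.6872.

1.69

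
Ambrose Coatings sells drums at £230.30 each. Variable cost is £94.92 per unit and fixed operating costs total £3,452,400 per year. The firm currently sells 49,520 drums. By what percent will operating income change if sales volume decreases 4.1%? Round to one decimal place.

At 49,520 units, contribution = 49,520 × £135.38 = £6,704,017.60.
Subtracting fixed costs: EBIT = £6,704,017.60 − £3,452,400 = £3,251,617.60.
Degree of operating leverage = £6,704,017.60 / £3,251,617.60 = 2.0617.
%ΔEBIT = DOL × %ΔSales = 2.0617 × -4.1% = -8.5%.

-8.5%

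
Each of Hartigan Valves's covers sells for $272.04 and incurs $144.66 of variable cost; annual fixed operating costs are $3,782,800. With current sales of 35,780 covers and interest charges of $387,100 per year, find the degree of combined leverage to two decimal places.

11.75

At 35,780 units, contribution = 35,780 × $127.38 = $4,557,656.40.
Operating income = contribution − fixed costs = $4,557,656.40 − $3,782,800 = $774,856.40. Interest = $387,100.00, so EBIT − I = $387,756.40.
Degree of total leverage = total CM / (EBIT − interest) = $4,557,656.40 / $387,756.40 = 11.7539.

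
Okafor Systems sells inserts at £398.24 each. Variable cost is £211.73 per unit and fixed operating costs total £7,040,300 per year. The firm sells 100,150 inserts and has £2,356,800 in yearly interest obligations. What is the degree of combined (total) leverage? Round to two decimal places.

2.01

At 100,150 units, contribution = 100,150 × £186.51 = £18,678,976.50.
EBIT = £18,678,976.50 − £7,040,300 = £11,638,676.50. Interest = £2,356,800.00.
DOL = £18,678,976.50 ÷ £11,638,676.50 = 1.6049; DFL = £11,638,676.50 ÷ £9,281,876.50 = 1.2539.
DCL = DOL × DFL = 1.6049 × 1.2539 = 2.0124.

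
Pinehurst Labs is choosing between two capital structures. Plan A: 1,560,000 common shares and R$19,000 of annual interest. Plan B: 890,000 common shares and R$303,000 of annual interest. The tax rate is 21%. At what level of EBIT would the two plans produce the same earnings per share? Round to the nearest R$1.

R$680,254

Set EPS_A = EPS_B: (EBIT − R$19,000)(1 − 0.21) ÷ 1,560,000 = (EBIT − R$303,000)(1 − 0.21) ÷ 890,000.
The (1 − t) factor cancels: (EBIT − 19,000) × 890,000 = (EBIT − 303,000) × 1,560,000.
EBIT × (1,560,000 − 890,000) = 303,000 × 1,560,000 − 19,000 × 890,000 = 455,770,000,000, so EBIT = 455,770,000,000 ÷ 670,000 = 680,253.73.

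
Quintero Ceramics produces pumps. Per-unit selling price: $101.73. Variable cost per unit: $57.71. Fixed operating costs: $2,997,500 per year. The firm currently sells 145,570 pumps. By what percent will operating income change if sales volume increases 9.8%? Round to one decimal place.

At 145,570 units, contribution = 145,570 × $44.02 = $6,407,991.40.
EBIT = $6,407,991.40 − $2,997,500 = $3,410,491.40.
DOL = contribution ÷ EBIT = $6,407,991.40 ÷ $3,410,491.40 = 1.8789.
Operating income changes by 1.8789 × +9.8% = +18.4%.

+18.4%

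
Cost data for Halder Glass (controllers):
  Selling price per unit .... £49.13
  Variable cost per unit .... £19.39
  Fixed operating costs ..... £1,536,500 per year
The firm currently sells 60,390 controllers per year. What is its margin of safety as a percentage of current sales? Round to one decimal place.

14.4%

Each unit contributes £49.13 − £19.39 = £29.74. Break-even units = £1,536,500 ÷ £29.74 = 51,664.43; break-even revenue = 51,664.43 × £49.13 = £2,538,273.20.
Current sales = 60,390 × £49.13 = £2,966,960.70.
Margin of safety = (£2,966,960.70 − £2,538,273.20) ÷ £2,966,960.70 = 14.4%.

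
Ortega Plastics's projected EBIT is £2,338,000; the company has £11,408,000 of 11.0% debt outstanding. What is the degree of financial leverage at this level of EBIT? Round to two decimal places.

2.16

Interest = £1,254,880.00.
DFL = EBIT ÷ (EBIT − I) = £2,338,000 ÷ (£2,338,000 − £1,254,880.00) = £2,338,000 ÷ £1,083,120.00 = 2.1586.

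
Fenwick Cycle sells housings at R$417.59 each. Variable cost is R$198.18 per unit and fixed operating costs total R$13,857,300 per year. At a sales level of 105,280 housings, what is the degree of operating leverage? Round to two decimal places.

2.50

At 105,280 units, contribution = 105,280 × R$219.41 = R$23,099,484.80.
Operating income = contribution − fixed costs = R$23,099,484.80 − R$13,857,300 = R$9,242,184.80.
So DOL = total CM / EBIT = R$23,099,484.80 / R$9,242,184.80 = 2.4994.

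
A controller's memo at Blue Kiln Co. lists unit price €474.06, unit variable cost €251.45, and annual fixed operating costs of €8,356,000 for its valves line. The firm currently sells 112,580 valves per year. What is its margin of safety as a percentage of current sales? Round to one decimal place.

Unit CM = price − variable cost = €474.06 − €251.45 = €222.61. Break-even units = €8,356,000 ÷ €222.61 = 37,536.50; break-even revenue = 37,536.50 × €474.06 = €17,794,552.63.
Current sales = 112,580 × €474.06 = €53,369,674.80.
Margin of safety = (€53,369,674.80 − €17,794,552.63) ÷ €53,369,674.80 = 66.7%.

66.7%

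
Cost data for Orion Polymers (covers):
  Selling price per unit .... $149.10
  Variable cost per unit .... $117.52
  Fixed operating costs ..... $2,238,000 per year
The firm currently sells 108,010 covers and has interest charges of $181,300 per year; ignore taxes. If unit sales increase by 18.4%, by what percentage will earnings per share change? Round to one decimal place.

Total contribution margin = 108,010 × $31.58 = $3,410,955.80.
Subtracting fixed costs: EBIT = $3,410,955.80 − $2,238,000 = $1,172,955.80.
After interest of $181,300.00, pre-tax earnings = $991,655.80.
DCL = total CM / (EBIT − I) = $3,410,955.80 / $991,655.80 = 3.4397.
EPS therefore changes by 3.4397 × (+18.4%) = +63.3%.

+63.3%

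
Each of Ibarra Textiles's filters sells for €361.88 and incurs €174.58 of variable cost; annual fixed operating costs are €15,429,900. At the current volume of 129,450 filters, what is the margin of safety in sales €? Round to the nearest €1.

Unit CM = price − variable cost = €361.88 − €174.58 = €187.30. Break-even units = €15,429,900 ÷ €187.30 = 82,380.67; break-even revenue = 82,380.67 × €361.88 = €29,811,917.84.
Actual sales revenue = 129,450 × €361.88 = €46,845,366.00.
Margin of safety = €46,845,366.00 − €29,811,917.84 = €17,033,448.

€17,033,448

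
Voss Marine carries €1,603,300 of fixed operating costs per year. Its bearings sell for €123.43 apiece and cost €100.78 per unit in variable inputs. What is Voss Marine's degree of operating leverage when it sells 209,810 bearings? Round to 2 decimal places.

Contribution at this volume is 209,810 × €22.65 = €4,752,196.50.
EBIT = €4,752,196.50 − €1,603,300 = €3,148,896.50.
So DOL = total CM / EBIT = €4,752,196.50 / €3,148,896.50 = 1.5092.

1.51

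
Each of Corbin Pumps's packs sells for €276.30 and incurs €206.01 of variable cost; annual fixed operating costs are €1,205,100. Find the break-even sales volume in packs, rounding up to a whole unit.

17,145 packs

Unit CM = price − variable cost = €276.30 − €206.01 = €70.29.
Units to break even: €1,205,100 ÷ €70.29 = 17,144.69, rounded up to 17,145.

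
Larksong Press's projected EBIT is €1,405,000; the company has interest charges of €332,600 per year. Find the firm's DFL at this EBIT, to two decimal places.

Interest = €332,600.00.
Degree of financial leverage = EBIT / (EBIT − interest) = €1,405,000 / €1,072,400.00 = 1.3101.

1.31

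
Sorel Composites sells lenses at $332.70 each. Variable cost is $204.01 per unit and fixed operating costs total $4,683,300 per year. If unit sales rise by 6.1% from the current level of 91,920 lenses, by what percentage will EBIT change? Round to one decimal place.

At 91,920 units, contribution = 91,920 × $128.69 = $11,829,184.80.
EBIT = $11,829,184.80 − $4,683,300 = $7,145,884.80.
Degree of operating leverage = $11,829,184.80 / $7,145,884.80 = 1.6554.
Operating income changes by 1.6554 × +6.1% = +10.1%.

+10.1%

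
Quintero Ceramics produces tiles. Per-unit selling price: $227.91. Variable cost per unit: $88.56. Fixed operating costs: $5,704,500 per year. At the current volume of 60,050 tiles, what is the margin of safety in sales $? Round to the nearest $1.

Contribution margin per unit = $227.91 − $88.56 = $139.35. Break-even units = $5,704,500 ÷ $139.35 = 40,936.49; break-even revenue = 40,936.49 × $227.91 = $9,329,835.63.
Current sales = 60,050 × $227.91 = $13,685,995.50.
Margin of safety = $13,685,995.50 − $9,329,835.63 = $4,356,160.

$4,356,160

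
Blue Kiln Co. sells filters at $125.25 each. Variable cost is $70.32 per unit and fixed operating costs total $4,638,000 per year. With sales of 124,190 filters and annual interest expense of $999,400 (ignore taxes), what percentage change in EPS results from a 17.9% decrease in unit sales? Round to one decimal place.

-103.1%

At 124,190 units, contribution = 124,190 × $54.93 = $6,821,756.70.
Subtracting fixed costs: EBIT = $6,821,756.70 − $4,638,000 = $2,183,756.70.
Interest = $999,400.00, so EBIT − I = $1,184,356.70.
Degree of combined leverage = contribution ÷ (EBIT − I) = $6,821,756.70 ÷ $1,184,356.70 = 5.7599.
EPS therefore changes by 5.7599 × (-17.9%) = -103.1%.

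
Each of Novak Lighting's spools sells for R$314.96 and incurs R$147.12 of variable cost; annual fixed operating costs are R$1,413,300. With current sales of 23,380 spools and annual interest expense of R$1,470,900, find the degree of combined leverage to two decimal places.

3.77

Contribution at this volume is 23,380 × R$167.84 = R$3,924,099.20.
Subtracting fixed costs: EBIT = R$3,924,099.20 − R$1,413,300 = R$2,510,799.20. Interest = R$1,470,900.00.
DOL = R$3,924,099.20 ÷ R$2,510,799.20 = 1.5629; DFL = R$2,510,799.20 ÷ R$1,039,899.20 = 2.4145.
DCL = DOL × DFL = 1.5629 × 2.4145 = 3.7736.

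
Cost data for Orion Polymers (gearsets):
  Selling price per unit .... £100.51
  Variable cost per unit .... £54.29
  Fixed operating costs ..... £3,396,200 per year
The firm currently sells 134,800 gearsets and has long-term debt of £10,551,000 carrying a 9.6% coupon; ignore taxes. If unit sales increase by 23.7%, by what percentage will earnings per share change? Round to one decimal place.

Contribution at this volume is 134,800 × £46.22 = £6,230,456.00.
EBIT = £6,230,456.00 − £3,396,200 = £2,834,256.00.
After interest of £1,012,896.00, pre-tax earnings = £1,821,360.00.
DCL = total CM / (EBIT − I) = £6,230,456.00 / £1,821,360.00 = 3.4208.
EPS therefore changes by 3.4208 × (+23.7%) = +81.1%.

+81.1%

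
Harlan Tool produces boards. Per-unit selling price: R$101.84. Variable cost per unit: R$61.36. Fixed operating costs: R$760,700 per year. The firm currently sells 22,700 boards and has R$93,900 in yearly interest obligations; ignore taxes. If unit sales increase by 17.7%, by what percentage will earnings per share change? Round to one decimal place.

+253.0%

Total contribution margin = 22,700 × R$40.48 = R$918,896.00.
Operating income = contribution − fixed costs = R$918,896.00 − R$760,700 = R$158,196.00.
After interest of R$93,900.00, pre-tax earnings = R$64,296.00.
DCL = total CM / (EBIT − I) = R$918,896.00 / R$64,296.00 = 14.2917.
%ΔEPS = DCL × %ΔSales = 14.2917 × +17.7% = +253.0%.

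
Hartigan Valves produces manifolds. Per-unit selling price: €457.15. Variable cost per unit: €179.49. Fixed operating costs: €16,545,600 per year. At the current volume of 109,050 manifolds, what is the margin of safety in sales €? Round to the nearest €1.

Each unit contributes €457.15 − €179.49 = €277.66. Break-even units = €16,545,600 ÷ €277.66 = 59,589.43; break-even revenue = 59,589.43 × €457.15 = €27,241,306.06.
Current sales = 109,050 × €457.15 = €49,852,207.50.
Margin of safety = €49,852,207.50 − €27,241,306.06 = €22,610,901.

€22,610,901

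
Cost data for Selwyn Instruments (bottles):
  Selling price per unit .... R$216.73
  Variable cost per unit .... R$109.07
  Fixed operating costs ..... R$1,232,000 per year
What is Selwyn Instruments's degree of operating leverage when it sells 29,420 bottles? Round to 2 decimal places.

Total contribution margin = 29,420 × R$107.66 = R$3,167,357.20.
Operating income = contribution − fixed costs = R$3,167,357.20 − R$1,232,000 = R$1,935,357.20.
Degree of operating leverage = R$3,167,357.20 / R$1,935,357.20 = 1.6366.

1.64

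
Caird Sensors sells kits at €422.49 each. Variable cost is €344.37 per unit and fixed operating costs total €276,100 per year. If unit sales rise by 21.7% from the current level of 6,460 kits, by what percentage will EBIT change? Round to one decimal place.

+47.9%

At 6,460 units, contribution = 6,460 × €78.12 = €504,655.20.
Subtracting fixed costs: EBIT = €504,655.20 − €276,100 = €228,555.20.
So DOL = total CM / EBIT = €504,655.20 / €228,555.20 = 2.2080.
So EBIT moves 2.2080 × (+21.7%) = +47.9%.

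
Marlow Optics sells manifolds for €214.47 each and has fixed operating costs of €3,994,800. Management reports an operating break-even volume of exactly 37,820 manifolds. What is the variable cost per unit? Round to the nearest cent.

At break-even, FC = Q × (P − VC), so P − VC = €3,994,800 ÷ 37,820 = €105.6267.
Hence VC = price − CM = €214.47 − €105.6267 = €108.84.

€108.84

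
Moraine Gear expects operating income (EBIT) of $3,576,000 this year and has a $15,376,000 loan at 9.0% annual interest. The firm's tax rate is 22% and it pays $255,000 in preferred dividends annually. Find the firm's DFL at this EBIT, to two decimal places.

1.92

Interest = $1,383,840.00.
Preferred dividends grossed up pre-tax: $255,000 / (1 − 0.22) = $326,923.08.
DFL = EBIT ÷ [EBIT − I − D_p/(1−t)] = $3,576,000 ÷ [$3,576,000 − $1,383,840.00 − $326,923.08] = $3,576,000 ÷ $1,865,236.92 = 1.9172.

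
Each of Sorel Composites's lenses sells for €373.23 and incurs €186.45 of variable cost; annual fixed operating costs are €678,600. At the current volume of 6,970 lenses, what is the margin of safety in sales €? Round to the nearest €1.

€1,245,412

Each unit contributes €373.23 − €186.45 = €186.78. Break-even units = €678,600 ÷ €186.78 = 3,633.15; break-even revenue = 3,633.15 × €373.23 = €1,356,001.06.
Actual sales revenue = 6,970 × €373.23 = €2,601,413.10.
Margin of safety = €2,601,413.10 − €1,356,001.06 = €1,245,412.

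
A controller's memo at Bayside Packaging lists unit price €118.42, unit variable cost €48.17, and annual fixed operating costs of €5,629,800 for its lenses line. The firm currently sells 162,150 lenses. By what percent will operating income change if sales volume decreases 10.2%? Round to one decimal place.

Total contribution margin = 162,150 × €70.25 = €11,391,037.50.
EBIT = €11,391,037.50 − €5,629,800 = €5,761,237.50.
So DOL = total CM / EBIT = €11,391,037.50 / €5,761,237.50 = 1.9772.
Operating income changes by 1.9772 × -10.2% = -20.2%.

-20.2%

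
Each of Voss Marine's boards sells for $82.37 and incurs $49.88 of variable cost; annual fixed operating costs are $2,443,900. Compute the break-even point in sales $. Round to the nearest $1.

$6,195,877

CM per unit = $82.37 − $49.88 = $32.49; CM ratio = $32.49 / $82.37 = 0.3944.
Break-even revenue = fixed costs × price ÷ CM = $2,443,900 × $82.37 ÷ $32.49 = $6,195,877.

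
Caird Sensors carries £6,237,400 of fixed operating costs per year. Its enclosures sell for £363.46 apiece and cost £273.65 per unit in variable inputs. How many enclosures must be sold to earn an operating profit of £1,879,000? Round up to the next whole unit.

Each unit contributes £363.46 − £273.65 = £89.81.
Units = (FC + target) / CM = (£6,237,400 + £1,879,000) / £89.81 = 90,373.01, so 90,374 enclosures.

90,374 enclosures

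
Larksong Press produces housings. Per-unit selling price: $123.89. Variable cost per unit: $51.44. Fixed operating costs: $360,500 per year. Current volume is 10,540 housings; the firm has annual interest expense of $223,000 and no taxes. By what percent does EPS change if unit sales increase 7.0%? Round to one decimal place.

+29.7%

Contribution at this volume is 10,540 × $72.45 = $763,623.00.
Subtracting fixed costs: EBIT = $763,623.00 − $360,500 = $403,123.00.
Interest = $223,000.00, so EBIT − I = $180,123.00.
DCL = total CM / (EBIT − I) = $763,623.00 / $180,123.00 = 4.2395.
EPS therefore changes by 4.2395 × (+7.0%) = +29.7%.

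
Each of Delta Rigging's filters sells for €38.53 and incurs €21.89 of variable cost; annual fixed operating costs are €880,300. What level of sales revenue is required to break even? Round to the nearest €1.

Contribution margin per unit = €38.53 − €21.89 = €16.64, a CM ratio of €16.64 ÷ €38.53 = 0.4319.
Break-even revenue = fixed costs × price ÷ CM = €880,300 × €38.53 ÷ €16.64 = €2,038,339.

€2,038,339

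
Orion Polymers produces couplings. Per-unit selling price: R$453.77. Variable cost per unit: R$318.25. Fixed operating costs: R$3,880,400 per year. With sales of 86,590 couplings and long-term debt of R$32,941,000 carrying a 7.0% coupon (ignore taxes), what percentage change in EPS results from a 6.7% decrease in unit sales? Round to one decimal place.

-14.2%

Contribution at this volume is 86,590 × R$135.52 = R$11,734,676.80.
Subtracting fixed costs: EBIT = R$11,734,676.80 − R$3,880,400 = R$7,854,276.80.
After interest of R$2,305,870.00, pre-tax earnings = R$5,548,406.80.
Degree of combined leverage = contribution ÷ (EBIT − I) = R$11,734,676.80 ÷ R$5,548,406.80 = 2.1150.
%ΔEPS = DCL × %ΔSales = 2.1150 × -6.7% = -14.2%.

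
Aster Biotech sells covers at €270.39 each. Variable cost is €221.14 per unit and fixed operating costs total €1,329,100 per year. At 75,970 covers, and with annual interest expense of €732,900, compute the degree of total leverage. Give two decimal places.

Total contribution margin = 75,970 × €49.25 = €3,741,522.50.
Operating income = contribution − fixed costs = €3,741,522.50 − €1,329,100 = €2,412,422.50. Interest = €732,900.00, so EBIT − I = €1,679,522.50.
Degree of total leverage = total CM / (EBIT − interest) = €3,741,522.50 / €1,679,522.50 = 2.2277.

2.23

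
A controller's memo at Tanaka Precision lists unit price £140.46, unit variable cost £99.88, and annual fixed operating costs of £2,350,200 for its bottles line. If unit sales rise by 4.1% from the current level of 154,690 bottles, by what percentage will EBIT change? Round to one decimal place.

Total contribution margin = 154,690 × £40.58 = £6,277,320.20.
EBIT = £6,277,320.20 − £2,350,200 = £3,927,120.20.
So DOL = total CM / EBIT = £6,277,320.20 / £3,927,120.20 = 1.5985.
%ΔEBIT = DOL × %ΔSales = 1.5985 × +4.1% = +6.6%.

+6.6%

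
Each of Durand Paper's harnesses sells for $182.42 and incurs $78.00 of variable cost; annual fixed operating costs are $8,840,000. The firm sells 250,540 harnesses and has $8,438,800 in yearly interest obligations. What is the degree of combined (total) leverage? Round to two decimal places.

2.95

Contribution at this volume is 250,540 × $104.42 = $26,161,386.80.
Subtracting fixed costs: EBIT = $26,161,386.80 − $8,840,000 = $17,321,386.80. Interest = $8,438,800.00, so EBIT − I = $8,882,586.80.
DCL = contribution ÷ (EBIT − I) = $26,161,386.80 ÷ $8,882,586.80 = 2.9452.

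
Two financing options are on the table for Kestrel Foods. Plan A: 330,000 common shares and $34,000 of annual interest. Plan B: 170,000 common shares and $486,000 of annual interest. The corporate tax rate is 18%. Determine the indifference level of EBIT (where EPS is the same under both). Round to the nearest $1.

At indifference, (EBIT − 34,000)(1 − t)/330,000 = (EBIT − 486,000)(1 − t)/170,000.
The (1 − t) factor cancels: (EBIT − 34,000) × 170,000 = (EBIT − 486,000) × 330,000.
EBIT × (330,000 − 170,000) = 486,000 × 330,000 − 34,000 × 170,000 = 154,600,000,000, so EBIT = 154,600,000,000 ÷ 160,000 = 966,250.00.

$966,250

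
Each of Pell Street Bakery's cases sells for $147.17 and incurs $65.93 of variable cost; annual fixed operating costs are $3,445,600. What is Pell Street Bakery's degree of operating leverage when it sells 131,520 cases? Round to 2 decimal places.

Total contribution margin = 131,520 × $81.24 = $10,684,684.80.
Subtracting fixed costs: EBIT = $10,684,684.80 − $3,445,600 = $7,239,084.80.
So DOL = total CM / EBIT = $10,684,684.80 / $7,239,084.80 = 1.4760.

1.48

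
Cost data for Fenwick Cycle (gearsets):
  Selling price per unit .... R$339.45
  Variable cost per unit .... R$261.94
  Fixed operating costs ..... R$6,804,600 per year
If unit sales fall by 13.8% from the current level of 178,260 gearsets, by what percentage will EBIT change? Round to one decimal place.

Contribution at this volume is 178,260 × R$77.51 = R$13,816,932.60.
Operating income = contribution − fixed costs = R$13,816,932.60 − R$6,804,600 = R$7,012,332.60.
So DOL = total CM / EBIT = R$13,816,932.60 / R$7,012,332.60 = 1.9704.
%ΔEBIT = DOL × %ΔSales = 1.9704 × -13.8% = -27.2%.

-27.2%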